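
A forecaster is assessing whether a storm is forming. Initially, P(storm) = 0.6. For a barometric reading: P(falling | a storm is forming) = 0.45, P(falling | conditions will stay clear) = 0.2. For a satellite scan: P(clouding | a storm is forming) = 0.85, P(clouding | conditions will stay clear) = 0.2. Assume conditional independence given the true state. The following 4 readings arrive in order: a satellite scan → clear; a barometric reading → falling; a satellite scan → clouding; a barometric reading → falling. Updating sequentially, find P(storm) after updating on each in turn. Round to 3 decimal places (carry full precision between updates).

Each posterior becomes the prior for the next update.
After a satellite scan='clear': P(storm) = 0.15·0.6000 / (0.15·0.6000 + 0.8·0.4000) ≈ 0.2195
After a barometric reading='falling': P(storm) = 0.45·0.2195 / (0.45·0.2195 + 0.2·0.7805) ≈ 0.3876
After a satellite scan='clouding': P(storm) = 0.85·0.3876 / (0.85·0.3876 + 0.2·0.6124) ≈ 0.7290
After a barometric reading='falling': P(storm) = 0.45·0.7290 / (0.45·0.7290 + 0.2·0.2710) ≈ 0.8582

0.858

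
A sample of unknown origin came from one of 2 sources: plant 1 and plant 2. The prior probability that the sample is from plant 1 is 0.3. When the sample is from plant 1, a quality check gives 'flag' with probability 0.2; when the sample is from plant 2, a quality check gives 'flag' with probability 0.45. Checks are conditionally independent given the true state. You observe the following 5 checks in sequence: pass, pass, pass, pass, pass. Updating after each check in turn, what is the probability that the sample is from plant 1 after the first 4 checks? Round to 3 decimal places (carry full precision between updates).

0.657

After 'pass': P(plant 1) = 0.8·0.3000 / (0.8·0.3000 + 0.55·0.7000) ≈ 0.3840
After 'pass': P(plant 1) = 0.8·0.3840 / (0.8·0.3840 + 0.55·0.6160) ≈ 0.4755
After 'pass': P(plant 1) = 0.8·0.4755 / (0.8·0.4755 + 0.55·0.5245) ≈ 0.5688
After 'pass': P(plant 1) = 0.8·0.5688 / (0.8·0.5688 + 0.55·0.4312) ≈ 0.6573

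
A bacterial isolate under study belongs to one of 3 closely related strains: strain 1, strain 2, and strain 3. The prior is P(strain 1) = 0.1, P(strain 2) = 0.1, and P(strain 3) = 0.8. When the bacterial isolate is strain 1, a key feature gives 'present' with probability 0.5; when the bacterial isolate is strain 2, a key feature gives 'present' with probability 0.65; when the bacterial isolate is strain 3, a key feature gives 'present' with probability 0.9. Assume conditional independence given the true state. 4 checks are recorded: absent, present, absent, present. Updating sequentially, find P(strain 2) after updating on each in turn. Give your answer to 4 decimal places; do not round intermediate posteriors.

0.2891

After 'absent': normaliser = 0.5·0.1000 + 0.35·0.1000 + 0.1·0.8000; P(strain 1) ≈ 0.3030, P(strain 2) ≈ 0.2121, P(strain 3) ≈ 0.4848
After 'present': normaliser = 0.5·0.3030 + 0.65·0.2121 + 0.9·0.4848; P(strain 1) ≈ 0.2088, P(strain 2) ≈ 0.1900, P(strain 3) ≈ 0.6013
After 'absent': normaliser = 0.5·0.2088 + 0.35·0.1900 + 0.1·0.6013; P(strain 1) ≈ 0.4519, P(strain 2) ≈ 0.2878, P(strain 3) ≈ 0.2603
After 'present': normaliser = 0.5·0.4519 + 0.65·0.2878 + 0.9·0.2603; P(strain 1) ≈ 0.3491, P(strain 2) ≈ 0.2891, P(strain 3) ≈ 0.3619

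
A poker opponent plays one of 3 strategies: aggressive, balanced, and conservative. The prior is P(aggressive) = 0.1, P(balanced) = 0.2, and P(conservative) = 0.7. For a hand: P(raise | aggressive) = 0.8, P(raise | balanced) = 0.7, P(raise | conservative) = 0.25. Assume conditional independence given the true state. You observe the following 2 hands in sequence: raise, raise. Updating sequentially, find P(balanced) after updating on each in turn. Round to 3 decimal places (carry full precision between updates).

0.476

After 'raise': normaliser = 0.8·0.1000 + 0.7·0.2000 + 0.25·0.7000; P(aggressive) ≈ 0.2025, P(balanced) ≈ 0.3544, P(conservative) ≈ 0.4430
After 'raise': normaliser = 0.8·0.2025 + 0.7·0.3544 + 0.25·0.4430; P(aggressive) ≈ 0.3111, P(balanced) ≈ 0.4763, P(conservative) ≈ 0.2126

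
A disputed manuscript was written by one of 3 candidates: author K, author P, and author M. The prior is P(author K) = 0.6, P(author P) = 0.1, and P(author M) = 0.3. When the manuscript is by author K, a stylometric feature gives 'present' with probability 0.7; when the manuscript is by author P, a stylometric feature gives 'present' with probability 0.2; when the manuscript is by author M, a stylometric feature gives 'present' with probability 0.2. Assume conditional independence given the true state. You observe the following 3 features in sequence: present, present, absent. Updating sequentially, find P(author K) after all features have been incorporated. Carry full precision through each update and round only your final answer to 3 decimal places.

Apply Bayes' rule sequentially, carrying P(author K) forward.
After 'present': normaliser = 0.7·0.6000 + 0.2·0.1000 + 0.2·0.3000; P(author K) ≈ 0.8400, P(author P) ≈ 0.0400, P(author M) ≈ 0.1200
After 'present': normaliser = 0.7·0.8400 + 0.2·0.0400 + 0.2·0.1200; P(author K) ≈ 0.9484, P(author P) ≈ 0.0129, P(author M) ≈ 0.0387
After 'absent': normaliser = 0.3·0.9484 + 0.8·0.0129 + 0.8·0.0387; P(author K) ≈ 0.8733, P(author P) ≈ 0.0317, P(author M) ≈ 0.0950

0.873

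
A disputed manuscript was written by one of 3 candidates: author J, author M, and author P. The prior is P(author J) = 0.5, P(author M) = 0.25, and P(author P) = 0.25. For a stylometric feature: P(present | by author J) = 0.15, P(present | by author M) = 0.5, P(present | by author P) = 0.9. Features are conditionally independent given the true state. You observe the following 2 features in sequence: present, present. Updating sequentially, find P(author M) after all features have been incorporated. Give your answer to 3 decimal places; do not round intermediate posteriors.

After 'present': normaliser = 0.15·0.5000 + 0.5·0.2500 + 0.9·0.2500; P(author J) ≈ 0.1765, P(author M) ≈ 0.2941, P(author P) ≈ 0.5294
After 'present': normaliser = 0.15·0.1765 + 0.5·0.2941 + 0.9·0.5294; P(author J) ≈ 0.0407, P(author M) ≈ 0.2262, P(author P) ≈ 0.7330

0.226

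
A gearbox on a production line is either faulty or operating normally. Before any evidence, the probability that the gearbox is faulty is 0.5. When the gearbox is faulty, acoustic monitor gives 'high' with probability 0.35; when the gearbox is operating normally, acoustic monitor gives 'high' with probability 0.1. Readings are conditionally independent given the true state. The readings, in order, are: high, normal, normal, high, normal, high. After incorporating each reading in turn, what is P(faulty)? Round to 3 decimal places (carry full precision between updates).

After 'high': P(faulty) = 0.35·0.5000 / (0.35·0.5000 + 0.1·0.5000) ≈ 0.7778
After 'normal': P(faulty) = 0.65·0.7778 / (0.65·0.7778 + 0.9·0.2222) ≈ 0.7165
After 'normal': P(faulty) = 0.65·0.7165 / (0.65·0.7165 + 0.9·0.2835) ≈ 0.6461
After 'high': P(faulty) = 0.35·0.6461 / (0.35·0.6461 + 0.1·0.3539) ≈ 0.8647
After 'normal': P(faulty) = 0.65·0.8647 / (0.65·0.8647 + 0.9·0.1353) ≈ 0.8219
After 'high': P(faulty) = 0.35·0.8219 / (0.35·0.8219 + 0.1·0.1781) ≈ 0.9417

0.942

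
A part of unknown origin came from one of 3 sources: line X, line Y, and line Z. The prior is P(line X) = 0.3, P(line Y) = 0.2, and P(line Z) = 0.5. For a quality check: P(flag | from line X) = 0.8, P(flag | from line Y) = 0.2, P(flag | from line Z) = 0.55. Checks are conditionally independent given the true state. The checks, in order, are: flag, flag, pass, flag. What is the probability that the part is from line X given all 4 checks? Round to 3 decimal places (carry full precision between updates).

After 'flag': normaliser = 0.8·0.3000 + 0.2·0.2000 + 0.55·0.5000; P(line X) ≈ 0.4324, P(line Y) ≈ 0.0721, P(line Z) ≈ 0.4955
After 'flag': normaliser = 0.8·0.4324 + 0.2·0.0721 + 0.55·0.4955; P(line X) ≈ 0.5466, P(line Y) ≈ 0.0228, P(line Z) ≈ 0.4306
After 'pass': normaliser = 0.2·0.5466 + 0.8·0.0228 + 0.45·0.4306; P(line X) ≈ 0.3402, P(line Y) ≈ 0.0567, P(line Z) ≈ 0.6031
After 'flag': normaliser = 0.8·0.3402 + 0.2·0.0567 + 0.55·0.6031; P(line X) ≈ 0.4424, P(line Y) ≈ 0.0184, P(line Z) ≈ 0.5391

0.442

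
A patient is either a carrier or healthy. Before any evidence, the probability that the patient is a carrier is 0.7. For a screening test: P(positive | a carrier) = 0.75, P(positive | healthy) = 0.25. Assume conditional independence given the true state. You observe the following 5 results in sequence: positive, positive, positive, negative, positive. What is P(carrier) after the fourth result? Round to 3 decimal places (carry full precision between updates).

After 'positive': P(carrier) = 0.75·0.7000 / (0.75·0.7000 + 0.25·0.3000) ≈ 0.8750
After 'positive': P(carrier) = 0.75·0.8750 / (0.75·0.8750 + 0.25·0.1250) ≈ 0.9545
After 'positive': P(carrier) = 0.75·0.9545 / (0.75·0.9545 + 0.25·0.0455) ≈ 0.9844
After 'negative': P(carrier) = 0.25·0.9844 / (0.25·0.9844 + 0.75·0.0156) ≈ 0.9545

0.955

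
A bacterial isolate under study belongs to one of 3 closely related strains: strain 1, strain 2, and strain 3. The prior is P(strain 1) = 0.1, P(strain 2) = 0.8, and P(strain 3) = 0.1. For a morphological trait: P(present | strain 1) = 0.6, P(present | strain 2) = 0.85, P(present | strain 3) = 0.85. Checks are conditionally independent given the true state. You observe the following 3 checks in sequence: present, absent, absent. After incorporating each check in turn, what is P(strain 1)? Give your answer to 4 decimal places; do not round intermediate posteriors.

Apply Bayes' rule sequentially, carrying P(strain 1) forward.
After 'present': normaliser = 0.6·0.1000 + 0.85·0.8000 + 0.85·0.1000; P(strain 1) ≈ 0.0727, P(strain 2) ≈ 0.8242, P(strain 3) ≈ 0.1030
After 'absent': normaliser = 0.4·0.0727 + 0.15·0.8242 + 0.15·0.1030; P(strain 1) ≈ 0.1730, P(strain 2) ≈ 0.7351, P(strain 3) ≈ 0.0919
After 'absent': normaliser = 0.4·0.1730 + 0.15·0.7351 + 0.15·0.0919; P(strain 1) ≈ 0.3580, P(strain 2) ≈ 0.5706, P(strain 3) ≈ 0.0713

0.3580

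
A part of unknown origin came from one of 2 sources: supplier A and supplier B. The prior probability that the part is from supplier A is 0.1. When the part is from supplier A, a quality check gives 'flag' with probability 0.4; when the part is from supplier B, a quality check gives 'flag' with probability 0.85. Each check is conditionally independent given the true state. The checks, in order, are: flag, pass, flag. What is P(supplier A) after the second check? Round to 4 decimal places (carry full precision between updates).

After 'flag': P(supplier A) = 0.4·0.1000 / (0.4·0.1000 + 0.85·0.9000) ≈ 0.0497
After 'pass': P(supplier A) = 0.6·0.0497 / (0.6·0.0497 + 0.15·0.9503) ≈ 0.1730

0.1730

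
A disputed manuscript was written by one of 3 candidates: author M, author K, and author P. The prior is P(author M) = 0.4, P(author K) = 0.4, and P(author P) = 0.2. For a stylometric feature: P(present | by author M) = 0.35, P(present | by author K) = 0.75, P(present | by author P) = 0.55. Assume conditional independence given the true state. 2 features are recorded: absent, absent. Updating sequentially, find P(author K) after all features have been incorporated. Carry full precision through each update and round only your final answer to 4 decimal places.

After 'absent': normaliser = 0.65·0.4000 + 0.25·0.4000 + 0.45·0.2000; P(author M) ≈ 0.5778, P(author K) ≈ 0.2222, P(author P) ≈ 0.2000
After 'absent': normaliser = 0.65·0.5778 + 0.25·0.2222 + 0.45·0.2000; P(author M) ≈ 0.7207, P(author K) ≈ 0.1066, P(author P) ≈ 0.1727

0.1066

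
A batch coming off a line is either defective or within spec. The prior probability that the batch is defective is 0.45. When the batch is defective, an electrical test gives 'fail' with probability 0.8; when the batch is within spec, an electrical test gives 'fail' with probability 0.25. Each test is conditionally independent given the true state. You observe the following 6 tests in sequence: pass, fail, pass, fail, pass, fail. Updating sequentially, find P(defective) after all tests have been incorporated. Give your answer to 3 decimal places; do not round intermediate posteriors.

Apply Bayes' rule sequentially, carrying P(defective) forward.
After 'pass': P(defective) = 0.2·0.4500 / (0.2·0.4500 + 0.75·0.5500) ≈ 0.1791
After 'fail': P(defective) = 0.8·0.1791 / (0.8·0.1791 + 0.25·0.8209) ≈ 0.4111
After 'pass': P(defective) = 0.2·0.4111 / (0.2·0.4111 + 0.75·0.5889) ≈ 0.1570
After 'fail': P(defective) = 0.8·0.1570 / (0.8·0.1570 + 0.25·0.8430) ≈ 0.3733
After 'pass': P(defective) = 0.2·0.3733 / (0.2·0.3733 + 0.75·0.6267) ≈ 0.1371
After 'fail': P(defective) = 0.8·0.1371 / (0.8·0.1371 + 0.25·0.8629) ≈ 0.3370

0.337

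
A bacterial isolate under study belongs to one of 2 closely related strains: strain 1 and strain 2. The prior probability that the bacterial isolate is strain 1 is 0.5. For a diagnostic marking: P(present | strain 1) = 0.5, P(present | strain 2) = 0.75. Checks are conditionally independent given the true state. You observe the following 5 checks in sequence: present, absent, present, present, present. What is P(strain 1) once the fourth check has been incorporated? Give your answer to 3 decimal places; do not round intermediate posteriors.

After 'present': P(strain 1) = 0.5·0.5000 / (0.5·0.5000 + 0.75·0.5000) ≈ 0.4000
After 'absent': P(strain 1) = 0.5·0.4000 / (0.5·0.4000 + 0.25·0.6000) ≈ 0.5714
After 'present': P(strain 1) = 0.5·0.5714 / (0.5·0.5714 + 0.75·0.4286) ≈ 0.4706
After 'present': P(strain 1) = 0.5·0.4706 / (0.5·0.4706 + 0.75·0.5294) ≈ 0.3721

0.372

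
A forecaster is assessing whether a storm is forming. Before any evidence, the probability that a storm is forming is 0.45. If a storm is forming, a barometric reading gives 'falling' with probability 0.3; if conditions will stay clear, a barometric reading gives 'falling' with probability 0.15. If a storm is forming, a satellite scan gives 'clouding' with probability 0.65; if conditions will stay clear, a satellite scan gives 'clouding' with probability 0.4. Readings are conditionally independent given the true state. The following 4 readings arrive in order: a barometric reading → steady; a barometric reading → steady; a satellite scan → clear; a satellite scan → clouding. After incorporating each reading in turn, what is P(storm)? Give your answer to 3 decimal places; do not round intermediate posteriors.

Each posterior becomes the prior for the next update.
After a barometric reading='steady': P(storm) = 0.7·0.4500 / (0.7·0.4500 + 0.85·0.5500) ≈ 0.4026
After a barometric reading='steady': P(storm) = 0.7·0.4026 / (0.7·0.4026 + 0.85·0.5974) ≈ 0.3569
After a satellite scan='clear': P(storm) = 0.35·0.3569 / (0.35·0.3569 + 0.6·0.6431) ≈ 0.2445
After a satellite scan='clouding': P(storm) = 0.65·0.2445 / (0.65·0.2445 + 0.4·0.7555) ≈ 0.3447

0.345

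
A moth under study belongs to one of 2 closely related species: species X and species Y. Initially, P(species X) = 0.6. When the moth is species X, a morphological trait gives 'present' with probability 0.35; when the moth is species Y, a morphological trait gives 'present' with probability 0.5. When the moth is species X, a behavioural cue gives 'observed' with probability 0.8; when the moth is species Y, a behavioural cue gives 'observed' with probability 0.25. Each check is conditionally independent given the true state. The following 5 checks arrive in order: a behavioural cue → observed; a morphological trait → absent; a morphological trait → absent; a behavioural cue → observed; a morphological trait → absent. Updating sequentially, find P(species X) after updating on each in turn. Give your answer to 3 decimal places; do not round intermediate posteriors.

0.971

Each posterior becomes the prior for the next update.
After a behavioural cue='observed': P(species X) = 0.8·0.6000 / (0.8·0.6000 + 0.25·0.4000) ≈ 0.8276
After a morphological trait='absent': P(species X) = 0.65·0.8276 / (0.65·0.8276 + 0.5·0.1724) ≈ 0.8619
After a morphological trait='absent': P(species X) = 0.65·0.8619 / (0.65·0.8619 + 0.5·0.1381) ≈ 0.8903
After a behavioural cue='observed': P(species X) = 0.8·0.8903 / (0.8·0.8903 + 0.25·0.1097) ≈ 0.9629
After a morphological trait='absent': P(species X) = 0.65·0.9629 / (0.65·0.9629 + 0.5·0.0371) ≈ 0.9712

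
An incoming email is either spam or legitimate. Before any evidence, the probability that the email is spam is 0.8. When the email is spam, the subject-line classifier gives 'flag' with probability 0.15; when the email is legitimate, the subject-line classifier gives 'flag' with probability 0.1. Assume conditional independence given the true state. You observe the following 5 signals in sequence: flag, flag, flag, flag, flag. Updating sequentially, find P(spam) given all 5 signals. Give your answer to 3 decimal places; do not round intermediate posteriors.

0.968

After 'flag': P(spam) = 0.15·0.8000 / (0.15·0.8000 + 0.1·0.2000) ≈ 0.8571
After 'flag': P(spam) = 0.15·0.8571 / (0.15·0.8571 + 0.1·0.1429) ≈ 0.9000
After 'flag': P(spam) = 0.15·0.9000 / (0.15·0.9000 + 0.1·0.1000) ≈ 0.9310
After 'flag': P(spam) = 0.15·0.9310 / (0.15·0.9310 + 0.1·0.0690) ≈ 0.9529
After 'flag': P(spam) = 0.15·0.9529 / (0.15·0.9529 + 0.1·0.0471) ≈ 0.9681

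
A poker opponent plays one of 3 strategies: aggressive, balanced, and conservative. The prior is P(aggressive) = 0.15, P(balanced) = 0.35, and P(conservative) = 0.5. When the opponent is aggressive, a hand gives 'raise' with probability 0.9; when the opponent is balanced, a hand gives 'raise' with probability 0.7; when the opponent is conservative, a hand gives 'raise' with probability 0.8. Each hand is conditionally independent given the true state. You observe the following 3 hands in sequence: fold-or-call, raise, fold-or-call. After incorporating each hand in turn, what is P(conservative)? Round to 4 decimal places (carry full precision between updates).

0.4061

After 'fold-or-call': normaliser = 0.1·0.1500 + 0.3·0.3500 + 0.2·0.5000; P(aggressive) ≈ 0.0682, P(balanced) ≈ 0.4773, P(conservative) ≈ 0.4545
After 'raise': normaliser = 0.9·0.0682 + 0.7·0.4773 + 0.8·0.4545; P(aggressive) ≈ 0.0808, P(balanced) ≈ 0.4401, P(conservative) ≈ 0.4790
After 'fold-or-call': normaliser = 0.1·0.0808 + 0.3·0.4401 + 0.2·0.4790; P(aggressive) ≈ 0.0343, P(balanced) ≈ 0.5596, P(conservative) ≈ 0.4061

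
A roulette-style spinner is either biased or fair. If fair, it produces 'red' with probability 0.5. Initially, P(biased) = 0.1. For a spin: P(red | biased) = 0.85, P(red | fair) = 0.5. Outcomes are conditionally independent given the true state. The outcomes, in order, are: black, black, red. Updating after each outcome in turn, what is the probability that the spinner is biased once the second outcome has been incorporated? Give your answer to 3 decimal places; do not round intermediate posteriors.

Each posterior becomes the prior for the next update.
After 'black': P(biased) = 0.15·0.1000 / (0.15·0.1000 + 0.5·0.9000) ≈ 0.0323
After 'black': P(biased) = 0.15·0.0323 / (0.15·0.0323 + 0.5·0.9677) ≈ 0.0099

0.010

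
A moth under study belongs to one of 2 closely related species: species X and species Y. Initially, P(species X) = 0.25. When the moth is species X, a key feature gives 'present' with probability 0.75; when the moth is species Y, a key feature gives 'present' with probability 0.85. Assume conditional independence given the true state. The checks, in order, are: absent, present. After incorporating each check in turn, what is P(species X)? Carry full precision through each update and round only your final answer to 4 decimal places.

After 'absent': P(species X) = 0.25·0.2500 / (0.25·0.2500 + 0.15·0.7500) ≈ 0.3571
After 'present': P(species X) = 0.75·0.3571 / (0.75·0.3571 + 0.85·0.6429) ≈ 0.3289

0.3289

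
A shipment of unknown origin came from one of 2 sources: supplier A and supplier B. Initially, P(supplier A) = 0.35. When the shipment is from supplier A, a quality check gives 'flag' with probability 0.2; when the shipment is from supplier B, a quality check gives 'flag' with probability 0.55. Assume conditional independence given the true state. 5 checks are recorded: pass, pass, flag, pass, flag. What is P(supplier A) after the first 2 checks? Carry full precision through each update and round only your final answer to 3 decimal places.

0.630

After 'pass': P(supplier A) = 0.8·0.3500 / (0.8·0.3500 + 0.45·0.6500) ≈ 0.4891
After 'pass': P(supplier A) = 0.8·0.4891 / (0.8·0.4891 + 0.45·0.5109) ≈ 0.6299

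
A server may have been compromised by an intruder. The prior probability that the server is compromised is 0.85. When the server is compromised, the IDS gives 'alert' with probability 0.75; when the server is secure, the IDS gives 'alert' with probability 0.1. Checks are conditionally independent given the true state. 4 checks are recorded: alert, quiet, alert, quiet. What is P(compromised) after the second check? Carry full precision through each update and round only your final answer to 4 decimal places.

0.9219

After 'alert': P(compromised) = 0.75·0.8500 / (0.75·0.8500 + 0.1·0.1500) ≈ 0.9770
After 'quiet': P(compromised) = 0.25·0.9770 / (0.25·0.9770 + 0.9·0.0230) ≈ 0.9219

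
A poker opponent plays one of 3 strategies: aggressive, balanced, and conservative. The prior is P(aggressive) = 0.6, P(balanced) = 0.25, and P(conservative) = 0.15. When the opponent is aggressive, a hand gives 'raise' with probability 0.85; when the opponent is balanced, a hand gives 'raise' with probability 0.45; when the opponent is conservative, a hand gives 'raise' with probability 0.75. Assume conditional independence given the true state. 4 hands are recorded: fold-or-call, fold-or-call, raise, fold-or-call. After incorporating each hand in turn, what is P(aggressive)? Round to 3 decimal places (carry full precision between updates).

0.078

After 'fold-or-call': normaliser = 0.15·0.6000 + 0.55·0.2500 + 0.25·0.1500; P(aggressive) ≈ 0.3396, P(balanced) ≈ 0.5189, P(conservative) ≈ 0.1415
After 'fold-or-call': normaliser = 0.15·0.3396 + 0.55·0.5189 + 0.25·0.1415; P(aggressive) ≈ 0.1371, P(balanced) ≈ 0.7678, P(conservative) ≈ 0.0952
After 'raise': normaliser = 0.85·0.1371 + 0.45·0.7678 + 0.75·0.0952; P(aggressive) ≈ 0.2184, P(balanced) ≈ 0.6478, P(conservative) ≈ 0.1338
After 'fold-or-call': normaliser = 0.15·0.2184 + 0.55·0.6478 + 0.25·0.1338; P(aggressive) ≈ 0.0775, P(balanced) ≈ 0.8433, P(conservative) ≈ 0.0792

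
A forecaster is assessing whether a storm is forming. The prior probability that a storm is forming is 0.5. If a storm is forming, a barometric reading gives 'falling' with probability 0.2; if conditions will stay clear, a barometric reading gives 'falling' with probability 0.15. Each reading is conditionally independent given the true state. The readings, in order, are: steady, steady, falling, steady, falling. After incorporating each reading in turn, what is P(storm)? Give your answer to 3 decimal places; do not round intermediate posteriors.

0.597

Each posterior becomes the prior for the next update.
After 'steady': P(storm) = 0.8·0.5000 / (0.8·0.5000 + 0.85·0.5000) ≈ 0.4848
After 'steady': P(storm) = 0.8·0.4848 / (0.8·0.4848 + 0.85·0.5152) ≈ 0.4697
After 'falling': P(storm) = 0.2·0.4697 / (0.2·0.4697 + 0.15·0.5303) ≈ 0.5415
After 'steady': P(storm) = 0.8·0.5415 / (0.8·0.5415 + 0.85·0.4585) ≈ 0.5264
After 'falling': P(storm) = 0.2·0.5264 / (0.2·0.5264 + 0.15·0.4736) ≈ 0.5971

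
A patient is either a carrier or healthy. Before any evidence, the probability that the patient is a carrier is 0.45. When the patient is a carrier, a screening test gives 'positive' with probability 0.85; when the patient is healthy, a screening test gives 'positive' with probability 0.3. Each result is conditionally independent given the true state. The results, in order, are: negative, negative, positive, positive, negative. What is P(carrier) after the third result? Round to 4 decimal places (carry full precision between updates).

Apply Bayes' rule sequentially, carrying P(carrier) forward.
After 'negative': P(carrier) = 0.15·0.4500 / (0.15·0.4500 + 0.7·0.5500) ≈ 0.1492
After 'negative': P(carrier) = 0.15·0.1492 / (0.15·0.1492 + 0.7·0.8508) ≈ 0.0362
After 'positive': P(carrier) = 0.85·0.0362 / (0.85·0.0362 + 0.3·0.9638) ≈ 0.0962

0.0962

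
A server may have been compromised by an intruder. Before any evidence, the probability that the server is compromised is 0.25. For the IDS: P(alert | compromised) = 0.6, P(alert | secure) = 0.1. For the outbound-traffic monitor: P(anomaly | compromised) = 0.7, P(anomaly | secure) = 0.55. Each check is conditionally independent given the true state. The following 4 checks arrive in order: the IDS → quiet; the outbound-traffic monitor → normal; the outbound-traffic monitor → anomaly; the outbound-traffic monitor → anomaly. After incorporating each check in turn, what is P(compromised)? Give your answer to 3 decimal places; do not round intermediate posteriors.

After the IDS='quiet': P(compromised) = 0.4·0.2500 / (0.4·0.2500 + 0.9·0.7500) ≈ 0.1290
After the outbound-traffic monitor='normal': P(compromised) = 0.3·0.1290 / (0.3·0.1290 + 0.45·0.8710) ≈ 0.0899
After the outbound-traffic monitor='anomaly': P(compromised) = 0.7·0.0899 / (0.7·0.0899 + 0.55·0.9101) ≈ 0.1117
After the outbound-traffic monitor='anomaly': P(compromised) = 0.7·0.1117 / (0.7·0.1117 + 0.55·0.8883) ≈ 0.1379

0.138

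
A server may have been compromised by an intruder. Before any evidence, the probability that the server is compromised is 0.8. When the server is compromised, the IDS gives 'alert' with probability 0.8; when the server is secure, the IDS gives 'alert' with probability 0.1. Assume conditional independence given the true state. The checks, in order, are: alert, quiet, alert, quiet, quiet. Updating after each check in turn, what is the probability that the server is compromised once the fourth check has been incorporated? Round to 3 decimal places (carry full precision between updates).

0.927

Apply Bayes' rule sequentially, carrying P(compromised) forward.
After 'alert': P(compromised) = 0.8·0.8000 / (0.8·0.8000 + 0.1·0.2000) ≈ 0.9697
After 'quiet': P(compromised) = 0.2·0.9697 / (0.2·0.9697 + 0.9·0.0303) ≈ 0.8767
After 'alert': P(compromised) = 0.8·0.8767 / (0.8·0.8767 + 0.1·0.1233) ≈ 0.9827
After 'quiet': P(compromised) = 0.2·0.9827 / (0.2·0.9827 + 0.9·0.0173) ≈ 0.9267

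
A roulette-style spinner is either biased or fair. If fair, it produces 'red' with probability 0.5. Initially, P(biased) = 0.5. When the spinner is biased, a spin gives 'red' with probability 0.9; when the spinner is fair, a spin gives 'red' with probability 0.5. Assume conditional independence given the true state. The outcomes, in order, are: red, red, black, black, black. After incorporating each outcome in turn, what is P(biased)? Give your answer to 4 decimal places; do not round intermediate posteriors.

Apply Bayes' rule sequentially, carrying P(biased) forward.
After 'red': P(biased) = 0.9·0.5000 / (0.9·0.5000 + 0.5·0.5000) ≈ 0.6429
After 'red': P(biased) = 0.9·0.6429 / (0.9·0.6429 + 0.5·0.3571) ≈ 0.7642
After 'black': P(biased) = 0.1·0.7642 / (0.1·0.7642 + 0.5·0.2358) ≈ 0.3932
After 'black': P(biased) = 0.1·0.3932 / (0.1·0.3932 + 0.5·0.6068) ≈ 0.1147
After 'black': P(biased) = 0.1·0.1147 / (0.1·0.1147 + 0.5·0.8853) ≈ 0.0253

0.0253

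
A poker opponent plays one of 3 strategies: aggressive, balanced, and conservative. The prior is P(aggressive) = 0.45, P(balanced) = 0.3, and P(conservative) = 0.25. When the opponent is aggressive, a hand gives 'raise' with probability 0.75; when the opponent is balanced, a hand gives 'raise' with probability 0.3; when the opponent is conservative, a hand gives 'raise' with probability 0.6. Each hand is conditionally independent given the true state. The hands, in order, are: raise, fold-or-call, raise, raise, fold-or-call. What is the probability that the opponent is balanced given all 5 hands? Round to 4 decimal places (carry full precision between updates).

After 'raise': normaliser = 0.75·0.4500 + 0.3·0.3000 + 0.6·0.2500; P(aggressive) ≈ 0.5844, P(balanced) ≈ 0.1558, P(conservative) ≈ 0.2597
After 'fold-or-call': normaliser = 0.25·0.5844 + 0.7·0.1558 + 0.4·0.2597; P(aggressive) ≈ 0.4069, P(balanced) ≈ 0.3038, P(conservative) ≈ 0.2893
After 'raise': normaliser = 0.75·0.4069 + 0.3·0.3038 + 0.6·0.2893; P(aggressive) ≈ 0.5355, P(balanced) ≈ 0.1599, P(conservative) ≈ 0.3046
After 'raise': normaliser = 0.75·0.5355 + 0.3·0.1599 + 0.6·0.3046; P(aggressive) ≈ 0.6351, P(balanced) ≈ 0.0759, P(conservative) ≈ 0.2890
After 'fold-or-call': normaliser = 0.25·0.6351 + 0.7·0.0759 + 0.4·0.2890; P(aggressive) ≈ 0.4848, P(balanced) ≈ 0.1622, P(conservative) ≈ 0.3530

0.1622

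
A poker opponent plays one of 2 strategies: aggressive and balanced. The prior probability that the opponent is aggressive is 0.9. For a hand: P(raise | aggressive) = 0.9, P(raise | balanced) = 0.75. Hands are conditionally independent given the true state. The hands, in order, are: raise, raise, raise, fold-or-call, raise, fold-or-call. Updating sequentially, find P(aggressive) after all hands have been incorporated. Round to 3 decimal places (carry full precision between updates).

0.749

After 'raise': P(aggressive) = 0.9·0.9000 / (0.9·0.9000 + 0.75·0.1000) ≈ 0.9153
After 'raise': P(aggressive) = 0.9·0.9153 / (0.9·0.9153 + 0.75·0.0847) ≈ 0.9284
After 'raise': P(aggressive) = 0.9·0.9284 / (0.9·0.9284 + 0.75·0.0716) ≈ 0.9396
After 'fold-or-call': P(aggressive) = 0.1·0.9396 / (0.1·0.9396 + 0.25·0.0604) ≈ 0.8615
After 'raise': P(aggressive) = 0.9·0.8615 / (0.9·0.8615 + 0.75·0.1385) ≈ 0.8819
After 'fold-or-call': P(aggressive) = 0.1·0.8819 / (0.1·0.8819 + 0.25·0.1181) ≈ 0.7491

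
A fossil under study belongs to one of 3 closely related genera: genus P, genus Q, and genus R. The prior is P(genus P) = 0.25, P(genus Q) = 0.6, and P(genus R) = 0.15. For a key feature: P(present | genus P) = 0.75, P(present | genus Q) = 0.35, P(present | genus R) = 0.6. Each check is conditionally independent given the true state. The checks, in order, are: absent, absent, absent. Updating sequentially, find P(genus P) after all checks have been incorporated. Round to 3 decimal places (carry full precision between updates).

0.022

After 'absent': normaliser = 0.25·0.2500 + 0.65·0.6000 + 0.4·0.1500; P(genus P) ≈ 0.1220, P(genus Q) ≈ 0.7610, P(genus R) ≈ 0.1171
After 'absent': normaliser = 0.25·0.1220 + 0.65·0.7610 + 0.4·0.1171; P(genus P) ≈ 0.0533, P(genus Q) ≈ 0.8648, P(genus R) ≈ 0.0819
After 'absent': normaliser = 0.25·0.0533 + 0.65·0.8648 + 0.4·0.0819; P(genus P) ≈ 0.0219, P(genus Q) ≈ 0.9242, P(genus R) ≈ 0.0538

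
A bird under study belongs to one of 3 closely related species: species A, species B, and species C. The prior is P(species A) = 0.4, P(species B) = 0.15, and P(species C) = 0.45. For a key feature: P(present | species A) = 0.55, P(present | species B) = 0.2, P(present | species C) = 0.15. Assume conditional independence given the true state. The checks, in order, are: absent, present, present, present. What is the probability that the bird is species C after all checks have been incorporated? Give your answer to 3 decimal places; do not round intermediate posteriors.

After 'absent': normaliser = 0.45·0.4000 + 0.8·0.1500 + 0.85·0.4500; P(species A) ≈ 0.2637, P(species B) ≈ 0.1758, P(species C) ≈ 0.5604
After 'present': normaliser = 0.55·0.2637 + 0.2·0.1758 + 0.15·0.5604; P(species A) ≈ 0.5489, P(species B) ≈ 0.1331, P(species C) ≈ 0.3181
After 'present': normaliser = 0.55·0.5489 + 0.2·0.1331 + 0.15·0.3181; P(species A) ≈ 0.8024, P(species B) ≈ 0.0707, P(species C) ≈ 0.1268
After 'present': normaliser = 0.55·0.8024 + 0.2·0.0707 + 0.15·0.1268; P(species A) ≈ 0.9301, P(species B) ≈ 0.0298, P(species C) ≈ 0.0401

0.040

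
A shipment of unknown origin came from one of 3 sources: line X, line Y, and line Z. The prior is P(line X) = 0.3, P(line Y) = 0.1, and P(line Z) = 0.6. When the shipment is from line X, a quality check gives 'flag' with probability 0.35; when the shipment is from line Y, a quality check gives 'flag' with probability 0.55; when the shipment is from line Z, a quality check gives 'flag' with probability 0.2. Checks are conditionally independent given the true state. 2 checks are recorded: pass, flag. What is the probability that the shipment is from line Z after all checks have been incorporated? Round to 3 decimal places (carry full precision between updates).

0.508

After 'pass': normaliser = 0.65·0.3000 + 0.45·0.1000 + 0.8·0.6000; P(line X) ≈ 0.2708, P(line Y) ≈ 0.0625, P(line Z) ≈ 0.6667
After 'flag': normaliser = 0.35·0.2708 + 0.55·0.0625 + 0.2·0.6667; P(line X) ≈ 0.3611, P(line Y) ≈ 0.1310, P(line Z) ≈ 0.5079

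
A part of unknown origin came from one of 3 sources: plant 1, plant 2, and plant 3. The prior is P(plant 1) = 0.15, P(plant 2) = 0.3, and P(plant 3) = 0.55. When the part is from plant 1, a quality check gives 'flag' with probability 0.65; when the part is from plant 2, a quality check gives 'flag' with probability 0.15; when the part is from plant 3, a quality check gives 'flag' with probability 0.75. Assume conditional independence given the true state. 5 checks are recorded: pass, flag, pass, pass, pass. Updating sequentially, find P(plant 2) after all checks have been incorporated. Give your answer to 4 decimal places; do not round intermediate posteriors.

After 'pass': normaliser = 0.35·0.1500 + 0.85·0.3000 + 0.25·0.5500; P(plant 1) ≈ 0.1180, P(plant 2) ≈ 0.5730, P(plant 3) ≈ 0.3090
After 'flag': normaliser = 0.65·0.1180 + 0.15·0.5730 + 0.75·0.3090; P(plant 1) ≈ 0.1944, P(plant 2) ≈ 0.2179, P(plant 3) ≈ 0.5876
After 'pass': normaliser = 0.35·0.1944 + 0.85·0.2179 + 0.25·0.5876; P(plant 1) ≈ 0.1700, P(plant 2) ≈ 0.4629, P(plant 3) ≈ 0.3671
After 'pass': normaliser = 0.35·0.1700 + 0.85·0.4629 + 0.25·0.3671; P(plant 1) ≈ 0.1093, P(plant 2) ≈ 0.7223, P(plant 3) ≈ 0.1685
After 'pass': normaliser = 0.35·0.1093 + 0.85·0.7223 + 0.25·0.1685; P(plant 1) ≈ 0.0551, P(plant 2) ≈ 0.8843, P(plant 3) ≈ 0.0607

0.8843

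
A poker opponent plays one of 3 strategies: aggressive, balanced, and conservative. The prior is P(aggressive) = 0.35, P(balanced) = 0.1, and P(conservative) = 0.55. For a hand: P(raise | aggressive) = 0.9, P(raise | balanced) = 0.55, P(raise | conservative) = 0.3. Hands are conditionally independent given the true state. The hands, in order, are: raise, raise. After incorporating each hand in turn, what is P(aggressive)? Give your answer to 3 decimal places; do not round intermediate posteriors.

0.780

After 'raise': normaliser = 0.9·0.3500 + 0.55·0.1000 + 0.3·0.5500; P(aggressive) ≈ 0.5888, P(balanced) ≈ 0.1028, P(conservative) ≈ 0.3084
After 'raise': normaliser = 0.9·0.5888 + 0.55·0.1028 + 0.3·0.3084; P(aggressive) ≈ 0.7805, P(balanced) ≈ 0.0833, P(conservative) ≈ 0.1363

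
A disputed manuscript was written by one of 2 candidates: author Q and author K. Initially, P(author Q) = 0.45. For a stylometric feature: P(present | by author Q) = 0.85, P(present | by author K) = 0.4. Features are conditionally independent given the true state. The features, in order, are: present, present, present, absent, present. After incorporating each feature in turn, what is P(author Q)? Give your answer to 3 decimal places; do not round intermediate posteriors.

0.807

After 'present': P(author Q) = 0.85·0.4500 / (0.85·0.4500 + 0.4·0.5500) ≈ 0.6349
After 'present': P(author Q) = 0.85·0.6349 / (0.85·0.6349 + 0.4·0.3651) ≈ 0.7870
After 'present': P(author Q) = 0.85·0.7870 / (0.85·0.7870 + 0.4·0.2130) ≈ 0.8870
After 'absent': P(author Q) = 0.15·0.8870 / (0.15·0.8870 + 0.6·0.1130) ≈ 0.6625
After 'present': P(author Q) = 0.85·0.6625 / (0.85·0.6625 + 0.4·0.3375) ≈ 0.8066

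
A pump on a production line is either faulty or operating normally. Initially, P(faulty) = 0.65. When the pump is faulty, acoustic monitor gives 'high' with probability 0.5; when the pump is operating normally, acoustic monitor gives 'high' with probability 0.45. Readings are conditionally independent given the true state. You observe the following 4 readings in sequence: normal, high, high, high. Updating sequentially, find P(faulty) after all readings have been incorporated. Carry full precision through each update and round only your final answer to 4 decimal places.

After 'normal': P(faulty) = 0.5·0.6500 / (0.5·0.6500 + 0.55·0.3500) ≈ 0.6280
After 'high': P(faulty) = 0.5·0.6280 / (0.5·0.6280 + 0.45·0.3720) ≈ 0.6523
After 'high': P(faulty) = 0.5·0.6523 / (0.5·0.6523 + 0.45·0.3477) ≈ 0.6758
After 'high': P(faulty) = 0.5·0.6758 / (0.5·0.6758 + 0.45·0.3242) ≈ 0.6984

0.6984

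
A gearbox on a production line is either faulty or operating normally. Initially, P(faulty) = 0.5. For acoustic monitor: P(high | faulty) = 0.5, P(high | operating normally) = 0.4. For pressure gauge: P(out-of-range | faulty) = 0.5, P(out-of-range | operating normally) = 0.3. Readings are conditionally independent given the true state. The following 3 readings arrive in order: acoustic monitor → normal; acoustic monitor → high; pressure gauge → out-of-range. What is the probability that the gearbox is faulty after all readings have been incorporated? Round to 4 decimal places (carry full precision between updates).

0.6345

After acoustic monitor='normal': P(faulty) = 0.5·0.5000 / (0.5·0.5000 + 0.6·0.5000) ≈ 0.4545
After acoustic monitor='high': P(faulty) = 0.5·0.4545 / (0.5·0.4545 + 0.4·0.5455) ≈ 0.5102
After pressure gauge='out-of-range': P(faulty) = 0.5·0.5102 / (0.5·0.5102 + 0.3·0.4898) ≈ 0.6345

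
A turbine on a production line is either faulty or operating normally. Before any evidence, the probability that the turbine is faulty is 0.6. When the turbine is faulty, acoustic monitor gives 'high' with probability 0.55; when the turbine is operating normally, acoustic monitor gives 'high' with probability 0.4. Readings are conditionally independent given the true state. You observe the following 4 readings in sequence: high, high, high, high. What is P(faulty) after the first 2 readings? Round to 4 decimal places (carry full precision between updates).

0.7393

Each posterior becomes the prior for the next update.
After 'high': P(faulty) = 0.55·0.6000 / (0.55·0.6000 + 0.4·0.4000) ≈ 0.6735
After 'high': P(faulty) = 0.55·0.6735 / (0.55·0.6735 + 0.4·0.3265) ≈ 0.7393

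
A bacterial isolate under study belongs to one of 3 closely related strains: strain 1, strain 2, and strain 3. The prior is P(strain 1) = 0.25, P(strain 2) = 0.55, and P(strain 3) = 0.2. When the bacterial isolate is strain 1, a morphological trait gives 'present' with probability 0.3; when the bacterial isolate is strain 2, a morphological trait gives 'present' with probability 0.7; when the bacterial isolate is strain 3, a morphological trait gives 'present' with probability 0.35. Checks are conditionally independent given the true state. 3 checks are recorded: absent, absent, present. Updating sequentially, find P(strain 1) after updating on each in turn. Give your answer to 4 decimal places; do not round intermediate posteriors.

0.3640

After 'absent': normaliser = 0.7·0.2500 + 0.3·0.5500 + 0.65·0.2000; P(strain 1) ≈ 0.3723, P(strain 2) ≈ 0.3511, P(strain 3) ≈ 0.2766
After 'absent': normaliser = 0.7·0.3723 + 0.3·0.3511 + 0.65·0.2766; P(strain 1) ≈ 0.4776, P(strain 2) ≈ 0.1930, P(strain 3) ≈ 0.3294
After 'present': normaliser = 0.3·0.4776 + 0.7·0.1930 + 0.35·0.3294; P(strain 1) ≈ 0.3640, P(strain 2) ≈ 0.3432, P(strain 3) ≈ 0.2929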